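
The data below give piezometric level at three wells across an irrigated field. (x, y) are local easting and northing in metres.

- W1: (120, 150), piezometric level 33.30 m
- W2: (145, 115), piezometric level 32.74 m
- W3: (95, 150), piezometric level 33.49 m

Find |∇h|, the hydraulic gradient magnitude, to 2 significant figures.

0.013

Differences from W1: to W2 (Δx, Δy, Δh) = (25, -35, -0.56); to W3 = (-25, 0, +0.19).
Determinant of the coordinate differences = 25·0 − (-25)·(-35) = -875.
∂h/∂x = [(-0.56)·0 − (+0.19)·(-35)] / -875 = -0.007600
∂h/∂y = [25·(+0.19) − (-25)·(-0.56)] / -875 = +0.01057
|∇h| = √(-0.007600² + 0.01057²) = 0.01302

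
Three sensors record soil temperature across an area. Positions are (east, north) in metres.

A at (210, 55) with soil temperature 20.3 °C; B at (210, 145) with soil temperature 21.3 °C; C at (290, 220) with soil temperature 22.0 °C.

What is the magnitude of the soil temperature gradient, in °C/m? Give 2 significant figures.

Differences from A: to B (Δx, Δy, Δh) = (0, 90, +1.0); to C = (80, 165, +1.7).
Solve a·Δx + b·Δy = ΔT: det = 0·165 − 80·90 = -7200.
∂T/∂x = [(+1.0)·165 − (+1.7)·90] / -7200 = -0.001667
∂T/∂y = [0·(+1.7) − 80·(+1.0)] / -7200 = +0.01111
|∇f| = √(-0.001667² + 0.01111²) = 0.01123 °C/m

0.011 °C/m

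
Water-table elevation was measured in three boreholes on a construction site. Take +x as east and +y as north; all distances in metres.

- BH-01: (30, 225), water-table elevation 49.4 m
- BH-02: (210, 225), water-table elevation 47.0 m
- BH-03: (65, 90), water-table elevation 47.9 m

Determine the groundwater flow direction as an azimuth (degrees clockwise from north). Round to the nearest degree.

With h = a·x + b·y + c and BH-01 as origin, the differences give:
  180·a + 0·b = -2.4
  35·a + (-135)·b = -1.5
Eliminate b (×(-135) and ×0, subtract): -24300·a = 324.00 → a = ∂h/∂x = -0.01333
Back-substitute: b = ∂h/∂y = +0.007654.
Flow direction (−∇h) has components (+0.01333 E, -0.007654 N).
Azimuth = atan2(E, N) = atan2(+0.01333, -0.007654) = 119.9° ≈ 120°.

120°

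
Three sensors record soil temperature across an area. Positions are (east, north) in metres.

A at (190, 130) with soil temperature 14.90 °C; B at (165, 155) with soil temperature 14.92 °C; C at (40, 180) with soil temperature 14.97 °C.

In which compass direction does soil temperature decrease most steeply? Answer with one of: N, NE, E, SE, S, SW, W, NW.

With T = a·x + b·y + c and A as origin, the differences give:
  (-25)·a + 25·b = +0.02
  (-150)·a + 50·b = +0.07
Eliminate b (×50 and ×25, subtract): 2500·a = -0.750 → a = ∂T/∂x = -0.0003000
Back-substitute: b = ∂T/∂y = +0.0005000.
Steepest decrease is along −∇f = (+0.0003000 E, -0.0005000 N) → southeast.

SE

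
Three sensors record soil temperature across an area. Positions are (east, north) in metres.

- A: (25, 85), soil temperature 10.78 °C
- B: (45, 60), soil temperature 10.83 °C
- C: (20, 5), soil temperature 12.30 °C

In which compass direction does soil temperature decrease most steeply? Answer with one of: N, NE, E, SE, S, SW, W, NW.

Differences from A: to B (Δx, Δy, Δh) = (20, -25, +0.05); to C = (-5, -80, +1.52).
Determinant of the coordinate differences = 20·(-80) − (-5)·(-25) = -1725.
∂T/∂x = [(+0.05)·(-80) − (+1.52)·(-25)] / -1725 = -0.01971
∂T/∂y = [20·(+1.52) − (-5)·(+0.05)] / -1725 = -0.01777
Steepest decrease is along −∇f = (+0.01971 E, +0.01777 N) → northeast.

NE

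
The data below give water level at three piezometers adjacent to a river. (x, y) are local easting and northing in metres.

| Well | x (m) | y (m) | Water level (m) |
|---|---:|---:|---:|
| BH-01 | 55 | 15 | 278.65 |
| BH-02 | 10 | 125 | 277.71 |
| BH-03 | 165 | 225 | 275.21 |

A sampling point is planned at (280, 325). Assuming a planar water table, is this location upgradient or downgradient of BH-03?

downgradient

Differences from BH-01: to BH-02 (Δx, Δy, Δh) = (-45, 110, -0.94); to BH-03 = (110, 210, -3.44).
Determinant of the coordinate differences = (-45)·210 − 110·110 = -21550.
∂h/∂x = [(-0.94)·210 − (-3.44)·110] / -21550 = -0.008399
∂h/∂y = [(-45)·(-3.44) − 110·(-0.94)] / -21550 = -0.01198
Head at (280, 325) = 278.65 + (-0.008399)·(225) + (-0.01198)·(310) = 273.05 m.
That is lower than the 275.21 m at BH-03, so the point is downgradient.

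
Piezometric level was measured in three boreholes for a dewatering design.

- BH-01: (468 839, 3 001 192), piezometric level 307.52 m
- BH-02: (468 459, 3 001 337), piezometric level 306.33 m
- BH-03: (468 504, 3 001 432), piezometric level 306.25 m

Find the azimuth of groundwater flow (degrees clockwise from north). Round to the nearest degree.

With h = a·x + b·y + c and BH-01 as origin, the differences give:
  (-380)·a + 145·b = -1.19
  (-335)·a + 240·b = -1.27
Eliminate b (×240 and ×145, subtract): -42625·a = -101.450 → a = ∂h/∂x = +0.002380
Back-substitute: b = ∂h/∂y = -0.001970.
Flow direction (−∇h) has components (-0.002380 E, +0.001970 N).
Azimuth = atan2(E, N) = atan2(-0.002380, +0.001970) = 309.6° ≈ 310°.

310°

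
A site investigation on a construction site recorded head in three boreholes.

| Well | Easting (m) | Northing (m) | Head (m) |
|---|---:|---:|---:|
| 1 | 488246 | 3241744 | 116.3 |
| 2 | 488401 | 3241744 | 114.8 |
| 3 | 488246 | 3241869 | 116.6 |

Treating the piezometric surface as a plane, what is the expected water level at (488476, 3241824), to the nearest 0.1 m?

114.3 m

∂h/∂x = (114.8 − 116.3) / (488401 − 488246) = -0.009677
∂h/∂y = (116.6 − 116.3) / (3241869 − 3241744) = +0.002400
h(488476, 3241824) = 116.3 + (-0.009677)·(230) + (+0.002400)·(80) = 116.3 -2.226 +0.192 = 114.266 m.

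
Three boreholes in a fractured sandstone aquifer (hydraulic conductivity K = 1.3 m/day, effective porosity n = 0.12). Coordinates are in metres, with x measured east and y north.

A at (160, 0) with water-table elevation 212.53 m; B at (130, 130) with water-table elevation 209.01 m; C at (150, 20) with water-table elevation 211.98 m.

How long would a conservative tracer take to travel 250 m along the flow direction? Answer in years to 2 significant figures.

2.4 years

Differences from A: to B (Δx, Δy, Δh) = (-30, 130, -3.52); to C = (-10, 20, -0.55).
Determinant of the coordinate differences = (-30)·20 − (-10)·130 = 700.
∂h/∂x = [(-3.52)·20 − (-0.55)·130] / 700 = +0.001571
∂h/∂y = [(-30)·(-0.55) − (-10)·(-3.52)] / 700 = -0.02671
|∇h| = √(0.001571² + -0.02671²) = 0.02676
Seepage velocity v = K·i/n = 1.3 × 0.02676 / 0.12 = 0.2899 m/day.
t = 250 / 0.2899 = 862.4 days = 2.36 years.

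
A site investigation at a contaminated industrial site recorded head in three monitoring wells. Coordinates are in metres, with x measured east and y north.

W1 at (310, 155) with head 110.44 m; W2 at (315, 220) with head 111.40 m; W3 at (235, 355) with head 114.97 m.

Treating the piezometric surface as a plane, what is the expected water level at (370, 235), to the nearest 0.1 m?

110.7 m

Differences from W1: to W2 (Δx, Δy, Δh) = (5, 65, +0.96); to W3 = (-75, 200, +4.53).
Determinant of the coordinate differences = 5·200 − (-75)·65 = 5875.
∂h/∂x = [(+0.96)·200 − (+4.53)·65] / 5875 = -0.01744
∂h/∂y = [5·(+4.53) − (-75)·(+0.96)] / 5875 = +0.01611
h(370, 235) = 110.44 + (-0.01744)·(60) + (+0.01611)·(80) = 110.44 -1.046 +1.289 = 110.683 m.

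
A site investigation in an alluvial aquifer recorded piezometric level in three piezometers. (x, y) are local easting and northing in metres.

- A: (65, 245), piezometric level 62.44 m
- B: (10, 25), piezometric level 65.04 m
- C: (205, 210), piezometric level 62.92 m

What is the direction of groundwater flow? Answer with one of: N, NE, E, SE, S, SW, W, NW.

Differences from A: to B (Δx, Δy, Δh) = (-55, -220, +2.60); to C = (140, -35, +0.48).
Solve a·Δx + b·Δy = Δh: det = (-55)·(-35) − 140·(-220) = 32725.
∂h/∂x = [(+2.60)·(-35) − (+0.48)·(-220)] / 32725 = +0.0004461
∂h/∂y = [(-55)·(+0.48) − 140·(+2.60)] / 32725 = -0.01193
Flow = −∇h = (-0.0004461 east, +0.01193 north), which points north.

N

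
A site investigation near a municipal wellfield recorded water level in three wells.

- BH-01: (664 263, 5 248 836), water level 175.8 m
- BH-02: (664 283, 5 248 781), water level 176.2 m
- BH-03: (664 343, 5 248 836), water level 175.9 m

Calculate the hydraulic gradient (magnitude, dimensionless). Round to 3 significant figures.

Taking BH-01 as reference: BH-02−BH-01 = (20, -55, +0.4); BH-03−BH-01 = (80, 0, +0.1).
Determinant of the coordinate differences = 20·0 − 80·(-55) = 4400.
∂h/∂x = [(+0.4)·0 − (+0.1)·(-55)] / 4400 = +0.001250
∂h/∂y = [20·(+0.1) − 80·(+0.4)] / 4400 = -0.006818
|∇h| = √(0.001250² + -0.006818²) = 0.006932

0.00693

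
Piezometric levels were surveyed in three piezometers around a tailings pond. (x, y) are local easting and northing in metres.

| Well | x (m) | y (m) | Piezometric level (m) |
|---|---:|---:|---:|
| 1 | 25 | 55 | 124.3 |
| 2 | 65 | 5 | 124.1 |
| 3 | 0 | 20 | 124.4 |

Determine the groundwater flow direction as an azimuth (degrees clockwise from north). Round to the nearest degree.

095°

With h = a·x + b·y + c and 1 as origin, the differences give:
  40·a + (-50)·b = -0.2
  (-25)·a + (-35)·b = +0.1
Eliminate b (×(-35) and ×(-50), subtract): -2650·a = 12.00 → a = ∂h/∂x = -0.004528
Back-substitute: b = ∂h/∂y = +0.0003774.
Flow direction (−∇h) has components (+0.004528 E, -0.0003774 N).
Azimuth = atan2(E, N) = atan2(+0.004528, -0.0003774) = 94.8° ≈ 095°.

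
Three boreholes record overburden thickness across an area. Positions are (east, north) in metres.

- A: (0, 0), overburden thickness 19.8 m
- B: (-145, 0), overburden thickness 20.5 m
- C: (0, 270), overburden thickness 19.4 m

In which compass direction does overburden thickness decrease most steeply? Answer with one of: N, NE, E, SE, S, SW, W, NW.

E

∂d/∂x = (20.5 − 19.8) / (-145 − 0) = -0.004828
∂d/∂y = (19.4 − 19.8) / (270 − 0) = -0.001481
Steepest decrease is along −∇f = (+0.004828 E, +0.001481 N) → east.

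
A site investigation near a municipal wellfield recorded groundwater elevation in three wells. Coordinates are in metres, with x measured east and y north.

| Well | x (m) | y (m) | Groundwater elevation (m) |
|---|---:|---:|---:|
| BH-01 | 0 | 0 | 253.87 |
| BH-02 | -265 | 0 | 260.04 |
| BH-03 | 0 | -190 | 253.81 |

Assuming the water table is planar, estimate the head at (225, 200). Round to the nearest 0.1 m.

248.7 m

∂h/∂x = (260.04 − 253.87) / (-265 − 0) = -0.02328
∂h/∂y = (253.81 − 253.87) / (-190 − 0) = +0.0003158
h(225, 200) = 253.87 + (-0.02328)·(225) + (+0.0003158)·(200) = 253.87 -5.239 +0.063 = 248.694 m.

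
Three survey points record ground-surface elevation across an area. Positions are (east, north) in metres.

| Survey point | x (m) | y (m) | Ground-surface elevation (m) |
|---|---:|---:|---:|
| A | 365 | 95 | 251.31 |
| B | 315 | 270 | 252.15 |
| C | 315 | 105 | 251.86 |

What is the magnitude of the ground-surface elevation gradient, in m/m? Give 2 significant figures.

Three-point gradient (reference A): Δ to B = (-50, 175, +0.84), Δ to C = (-50, 10, +0.55).
∂z/∂x = -0.01065, ∂z/∂y = +0.001758 (det = 8250).
|∇f| = √(-0.01065² + 0.001758²) = 0.01079 m/m

0.011 m/m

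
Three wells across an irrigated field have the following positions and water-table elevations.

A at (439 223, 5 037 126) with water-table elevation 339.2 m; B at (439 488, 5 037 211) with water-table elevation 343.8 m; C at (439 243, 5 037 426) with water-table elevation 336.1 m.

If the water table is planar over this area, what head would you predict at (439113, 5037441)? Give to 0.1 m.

333.2 m

With h = a·x + b·y + c and A as origin, the differences give:
  265·a + 85·b = +4.6
  20·a + 300·b = -3.1
Eliminate b (×300 and ×85, subtract): 77800·a = 1643.50 → a = ∂h/∂x = +0.02112
Back-substitute: b = ∂h/∂y = -0.01174.
h(439113, 5037441) = 339.2 + (+0.02112)·(-110) + (-0.01174)·(315) = 339.2 -2.324 -3.699 = 333.178 m.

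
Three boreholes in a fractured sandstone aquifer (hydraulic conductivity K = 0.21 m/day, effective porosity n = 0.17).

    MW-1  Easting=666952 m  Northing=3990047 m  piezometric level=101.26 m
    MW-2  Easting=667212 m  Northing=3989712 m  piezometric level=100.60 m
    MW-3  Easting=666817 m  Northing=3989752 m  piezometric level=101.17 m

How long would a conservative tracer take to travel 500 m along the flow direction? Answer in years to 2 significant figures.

With h = a·x + b·y + c and MW-1 as origin, the differences give:
  260·a + (-335)·b = -0.66
  (-135)·a + (-295)·b = -0.09
Eliminate b (×(-295) and ×(-335), subtract): -121925·a = 164.550 → a = ∂h/∂x = -0.001350
Back-substitute: b = ∂h/∂y = +0.0009227.
|∇h| = √(-0.001350² + 0.0009227²) = 0.001635
Seepage velocity v = K·i/n = 0.21 × 0.001635 / 0.17 = 0.00202 m/day.
t = 500 / 0.00202 = 2.475e+05 days = 678 years.

680 years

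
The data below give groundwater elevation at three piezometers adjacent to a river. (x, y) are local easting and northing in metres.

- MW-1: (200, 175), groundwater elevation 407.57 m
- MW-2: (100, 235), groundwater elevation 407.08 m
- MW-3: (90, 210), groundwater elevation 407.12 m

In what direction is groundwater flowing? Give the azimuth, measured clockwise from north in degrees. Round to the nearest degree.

Taking MW-1 as reference: MW-2−MW-1 = (-100, 60, -0.49); MW-3−MW-1 = (-110, 35, -0.45).
Solve a·Δx + b·Δy = Δh: det = (-100)·35 − (-110)·60 = 3100.
∂h/∂x = [(-0.49)·35 − (-0.45)·60] / 3100 = +0.003177
∂h/∂y = [(-100)·(-0.45) − (-110)·(-0.49)] / 3100 = -0.002871
Flow direction (−∇h) has components (-0.003177 E, +0.002871 N).
Azimuth = atan2(E, N) = atan2(-0.003177, +0.002871) = 312.1° ≈ 312°.

312°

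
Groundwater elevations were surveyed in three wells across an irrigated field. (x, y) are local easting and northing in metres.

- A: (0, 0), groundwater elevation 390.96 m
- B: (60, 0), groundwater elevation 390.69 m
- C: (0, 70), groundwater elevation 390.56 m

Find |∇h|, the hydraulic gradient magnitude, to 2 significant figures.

0.0073

∂h/∂x = (390.69 − 390.96) / (60 − 0) = -0.004500
∂h/∂y = (390.56 − 390.96) / (70 − 0) = -0.005714
|∇h| = √(-0.004500² + -0.005714²) = 0.007273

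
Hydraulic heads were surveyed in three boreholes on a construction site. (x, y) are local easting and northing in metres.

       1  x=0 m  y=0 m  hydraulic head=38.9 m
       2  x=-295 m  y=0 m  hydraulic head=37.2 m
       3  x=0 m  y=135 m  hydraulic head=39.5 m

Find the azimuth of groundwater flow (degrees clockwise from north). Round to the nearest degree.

∂h/∂x = (37.2 − 38.9) / (-295 − 0) = +0.005763
∂h/∂y = (39.5 − 38.9) / (135 − 0) = +0.004444
Flow direction (−∇h) has components (-0.005763 E, -0.004444 N).
Azimuth = atan2(E, N) = atan2(-0.005763, -0.004444) = 232.4° ≈ 232°.

232°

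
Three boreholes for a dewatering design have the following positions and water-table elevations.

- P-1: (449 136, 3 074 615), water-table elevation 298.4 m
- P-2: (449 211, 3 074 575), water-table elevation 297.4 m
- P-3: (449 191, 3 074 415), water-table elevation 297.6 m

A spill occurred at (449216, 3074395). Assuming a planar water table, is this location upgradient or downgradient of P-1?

downgradient

With h = a·x + b·y + c and P-1 as origin, the differences give:
  75·a + (-40)·b = -1.0
  55·a + (-200)·b = -0.8
Eliminate b (×(-200) and ×(-40), subtract): -12800·a = 168.00 → a = ∂h/∂x = -0.01313
Back-substitute: b = ∂h/∂y = +0.0003906.
Head at (449216, 3074395) = 298.4 + (-0.01313)·(80) + (+0.0003906)·(-220) = 297.26 m.
That is lower than the 298.4 m at P-1, so the point is downgradient.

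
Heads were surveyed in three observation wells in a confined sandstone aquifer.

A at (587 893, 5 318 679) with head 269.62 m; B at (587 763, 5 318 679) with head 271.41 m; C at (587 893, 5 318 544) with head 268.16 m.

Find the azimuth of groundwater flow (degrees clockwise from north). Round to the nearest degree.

∂h/∂x = (271.41 − 269.62) / (587763 − 587893) = -0.01377
∂h/∂y = (268.16 − 269.62) / (5318544 − 5318679) = +0.01081
Flow direction (−∇h) has components (+0.01377 E, -0.01081 N).
Azimuth = atan2(E, N) = atan2(+0.01377, -0.01081) = 128.1° ≈ 128°.

128°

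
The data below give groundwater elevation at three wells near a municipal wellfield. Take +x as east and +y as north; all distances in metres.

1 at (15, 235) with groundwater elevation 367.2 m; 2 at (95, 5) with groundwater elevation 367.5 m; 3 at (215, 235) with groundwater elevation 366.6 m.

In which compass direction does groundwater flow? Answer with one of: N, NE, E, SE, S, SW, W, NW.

Three-point gradient (reference 1): Δ to 2 = (80, -230, +0.3), Δ to 3 = (200, 0, -0.6).
∂h/∂x = -0.003000, ∂h/∂y = -0.002348 (det = 46000).
Flow = −∇h = (+0.003000 east, +0.002348 north), which points northeast.

NE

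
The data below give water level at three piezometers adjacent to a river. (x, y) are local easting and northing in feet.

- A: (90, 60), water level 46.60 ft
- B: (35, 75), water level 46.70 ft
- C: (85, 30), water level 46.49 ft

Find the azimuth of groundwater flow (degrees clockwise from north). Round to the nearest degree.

Three-point gradient (reference A): Δ to B = (-55, 15, +0.10), Δ to C = (-5, -30, -0.11).
∂h/∂x = -0.0007826, ∂h/∂y = +0.003797 (det = 1725).
Flow direction (−∇h) has components (+0.0007826 E, -0.003797 N).
Azimuth = atan2(E, N) = atan2(+0.0007826, -0.003797) = 168.4° ≈ 168°.

168°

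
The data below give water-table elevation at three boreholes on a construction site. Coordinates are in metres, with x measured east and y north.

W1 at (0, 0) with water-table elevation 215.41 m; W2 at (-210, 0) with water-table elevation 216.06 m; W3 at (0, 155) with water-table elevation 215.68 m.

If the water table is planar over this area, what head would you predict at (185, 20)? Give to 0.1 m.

214.9 m

∂h/∂x = (216.06 − 215.41) / (-210 − 0) = -0.003095
∂h/∂y = (215.68 − 215.41) / (155 − 0) = +0.001742
h(185, 20) = 215.41 + (-0.003095)·(185) + (+0.001742)·(20) = 215.41 -0.573 +0.035 = 214.872 m.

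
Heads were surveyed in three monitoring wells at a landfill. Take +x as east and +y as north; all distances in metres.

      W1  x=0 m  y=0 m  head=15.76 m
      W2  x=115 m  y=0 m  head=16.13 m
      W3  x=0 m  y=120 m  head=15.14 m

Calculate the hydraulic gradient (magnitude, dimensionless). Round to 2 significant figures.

0.0061

∂h/∂x = (16.13 − 15.76) / (115 − 0) = +0.003217
∂h/∂y = (15.14 − 15.76) / (120 − 0) = -0.005167
|∇h| = √(0.003217² + -0.005167²) = 0.006087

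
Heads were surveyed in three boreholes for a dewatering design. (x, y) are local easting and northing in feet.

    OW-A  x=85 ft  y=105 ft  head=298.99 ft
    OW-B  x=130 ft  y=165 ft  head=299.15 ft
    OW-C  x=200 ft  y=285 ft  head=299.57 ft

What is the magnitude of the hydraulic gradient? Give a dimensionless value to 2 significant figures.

0.0081

With h = a·x + b·y + c and OW-A as origin, the differences give:
  45·a + 60·b = +0.16
  115·a + 180·b = +0.58
Eliminate b (×180 and ×60, subtract): 1200·a = -6.000 → a = ∂h/∂x = -0.005000
Back-substitute: b = ∂h/∂y = +0.006417.
|∇h| = √(-0.005000² + 0.006417²) = 0.008135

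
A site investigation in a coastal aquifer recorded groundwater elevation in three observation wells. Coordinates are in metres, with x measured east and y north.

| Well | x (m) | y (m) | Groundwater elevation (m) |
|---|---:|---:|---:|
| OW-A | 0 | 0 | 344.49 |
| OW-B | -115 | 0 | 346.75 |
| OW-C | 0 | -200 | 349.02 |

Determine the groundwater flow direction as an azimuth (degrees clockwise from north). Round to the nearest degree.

∂h/∂x = (346.75 − 344.49) / (-115 − 0) = -0.01965
∂h/∂y = (349.02 − 344.49) / (-200 − 0) = -0.02265
Flow direction (−∇h) has components (+0.01965 E, +0.02265 N).
Azimuth = atan2(E, N) = atan2(+0.01965, +0.02265) = 40.9° ≈ 041°.

041°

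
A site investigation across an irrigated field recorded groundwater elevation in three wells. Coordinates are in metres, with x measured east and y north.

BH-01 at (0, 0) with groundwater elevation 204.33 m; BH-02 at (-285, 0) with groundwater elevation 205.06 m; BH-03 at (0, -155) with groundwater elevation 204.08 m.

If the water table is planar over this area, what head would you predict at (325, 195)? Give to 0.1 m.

203.8 m

∂h/∂x = (205.06 − 204.33) / (-285 − 0) = -0.002561
∂h/∂y = (204.08 − 204.33) / (-155 − 0) = +0.001613
h(325, 195) = 204.33 + (-0.002561)·(325) + (+0.001613)·(195) = 204.33 -0.832 +0.315 = 203.812 m.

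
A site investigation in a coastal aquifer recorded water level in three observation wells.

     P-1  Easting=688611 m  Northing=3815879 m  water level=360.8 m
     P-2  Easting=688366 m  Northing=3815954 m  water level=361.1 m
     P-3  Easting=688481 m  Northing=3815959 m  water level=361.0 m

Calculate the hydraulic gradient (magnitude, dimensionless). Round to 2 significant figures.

With h = a·x + b·y + c and P-1 as origin, the differences give:
  (-245)·a + 75·b = +0.3
  (-130)·a + 80·b = +0.2
Eliminate b (×80 and ×75, subtract): -9850·a = 9.00 → a = ∂h/∂x = -0.0009137
Back-substitute: b = ∂h/∂y = +0.001015.
|∇h| = √(-0.0009137² + 0.001015²) = 0.001366

0.0014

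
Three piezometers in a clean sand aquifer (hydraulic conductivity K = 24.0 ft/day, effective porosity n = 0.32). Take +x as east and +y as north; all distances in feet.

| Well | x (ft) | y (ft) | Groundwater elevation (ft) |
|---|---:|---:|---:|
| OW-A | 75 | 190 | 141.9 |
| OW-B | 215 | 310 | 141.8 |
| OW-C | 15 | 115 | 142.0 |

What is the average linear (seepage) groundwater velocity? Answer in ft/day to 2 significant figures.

With h = a·x + b·y + c and OW-A as origin, the differences give:
  140·a + 120·b = -0.1
  (-60)·a + (-75)·b = +0.1
Eliminate b (×(-75) and ×120, subtract): -3300·a = -4.50 → a = ∂h/∂x = +0.001364
Back-substitute: b = ∂h/∂y = -0.002424.
|∇h| = √(0.001364² + -0.002424²) = 0.002781
Seepage velocity v = K·i/n = 24.0 × 0.002781 / 0.32 = 0.2086 ft/day.

0.21 ft/day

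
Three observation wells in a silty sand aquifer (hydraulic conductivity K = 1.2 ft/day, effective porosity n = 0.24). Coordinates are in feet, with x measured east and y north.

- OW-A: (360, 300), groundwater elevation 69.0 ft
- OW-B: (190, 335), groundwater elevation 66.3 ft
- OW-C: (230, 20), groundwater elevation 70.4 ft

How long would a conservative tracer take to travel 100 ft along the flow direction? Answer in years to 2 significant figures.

Three-point gradient (reference OW-A): Δ to OW-B = (-170, 35, -2.7), Δ to OW-C = (-130, -280, +1.4).
∂h/∂x = +0.01356, ∂h/∂y = -0.01129 (det = 52150).
|∇h| = √(0.01356² + -0.01129²) = 0.01764
Seepage velocity v = K·i/n = 1.2 × 0.01764 / 0.24 = 0.0882 ft/day.
t = 100 / 0.0882 = 1134 days = 3.1 years.

3.1 years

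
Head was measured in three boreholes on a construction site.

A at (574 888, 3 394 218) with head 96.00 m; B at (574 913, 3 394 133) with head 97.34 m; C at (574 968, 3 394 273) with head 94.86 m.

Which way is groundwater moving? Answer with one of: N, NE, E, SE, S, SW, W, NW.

With h = a·x + b·y + c and A as origin, the differences give:
  25·a + (-85)·b = +1.34
  80·a + 55·b = -1.14
Eliminate b (×55 and ×(-85), subtract): 8175·a = -23.200 → a = ∂h/∂x = -0.002838
Back-substitute: b = ∂h/∂y = -0.01660.
Flow = −∇h = (+0.002838 east, +0.01660 north), which points north.

N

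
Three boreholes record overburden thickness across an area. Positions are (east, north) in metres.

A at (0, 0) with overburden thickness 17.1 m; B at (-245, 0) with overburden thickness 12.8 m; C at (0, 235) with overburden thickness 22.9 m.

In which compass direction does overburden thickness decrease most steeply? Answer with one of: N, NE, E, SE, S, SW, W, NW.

∂d/∂x = (12.8 − 17.1) / (-245 − 0) = +0.01755
∂d/∂y = (22.9 − 17.1) / (235 − 0) = +0.02468
Steepest decrease is along −∇f = (-0.01755 E, -0.02468 N) → southwest.

SW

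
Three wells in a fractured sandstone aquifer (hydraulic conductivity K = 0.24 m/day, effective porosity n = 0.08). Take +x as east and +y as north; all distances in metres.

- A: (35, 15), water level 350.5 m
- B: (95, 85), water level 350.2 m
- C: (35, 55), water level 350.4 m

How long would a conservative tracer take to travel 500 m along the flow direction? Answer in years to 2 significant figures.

Differences from A: to B (Δx, Δy, Δh) = (60, 70, -0.3); to C = (0, 40, -0.1).
Determinant of the coordinate differences = 60·40 − 0·70 = 2400.
∂h/∂x = [(-0.3)·40 − (-0.1)·70] / 2400 = -0.002083
∂h/∂y = [60·(-0.1) − 0·(-0.3)] / 2400 = -0.002500
|∇h| = √(-0.002083² + -0.002500²) = 0.003254
Seepage velocity v = K·i/n = 0.24 × 0.003254 / 0.08 = 0.009762 m/day.
t = 500 / 0.009762 = 5.122e+04 days = 140 years.

140 years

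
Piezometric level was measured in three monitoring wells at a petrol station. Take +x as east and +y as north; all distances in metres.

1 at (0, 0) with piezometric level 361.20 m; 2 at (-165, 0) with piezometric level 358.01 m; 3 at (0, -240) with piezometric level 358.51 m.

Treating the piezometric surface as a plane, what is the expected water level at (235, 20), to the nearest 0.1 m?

366.0 m

∂h/∂x = (358.01 − 361.20) / (-165 − 0) = +0.01933
∂h/∂y = (358.51 − 361.20) / (-240 − 0) = +0.01121
h(235, 20) = 361.20 + (+0.01933)·(235) + (+0.01121)·(20) = 361.20 +4.543 +0.224 = 365.967 m.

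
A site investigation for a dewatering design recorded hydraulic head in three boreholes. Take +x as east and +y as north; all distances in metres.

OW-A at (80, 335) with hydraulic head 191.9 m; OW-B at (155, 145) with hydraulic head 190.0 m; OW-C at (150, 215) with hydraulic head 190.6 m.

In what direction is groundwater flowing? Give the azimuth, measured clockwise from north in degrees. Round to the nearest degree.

Taking OW-A as reference: OW-B−OW-A = (75, -190, -1.9); OW-C−OW-A = (70, -120, -1.3).
Determinant of the coordinate differences = 75·(-120) − 70·(-190) = 4300.
∂h/∂x = [(-1.9)·(-120) − (-1.3)·(-190)] / 4300 = -0.004419
∂h/∂y = [75·(-1.3) − 70·(-1.9)] / 4300 = +0.008256
Flow direction (−∇h) has components (+0.004419 E, -0.008256 N).
Azimuth = atan2(E, N) = atan2(+0.004419, -0.008256) = 151.8° ≈ 152°.

152°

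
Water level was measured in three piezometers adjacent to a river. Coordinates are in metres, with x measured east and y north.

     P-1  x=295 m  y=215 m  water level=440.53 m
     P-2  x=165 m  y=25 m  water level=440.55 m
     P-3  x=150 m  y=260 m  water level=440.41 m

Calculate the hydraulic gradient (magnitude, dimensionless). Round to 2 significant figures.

Taking P-1 as reference: P-2−P-1 = (-130, -190, +0.02); P-3−P-1 = (-145, 45, -0.12).
Determinant of the coordinate differences = (-130)·45 − (-145)·(-190) = -33400.
∂h/∂x = [(+0.02)·45 − (-0.12)·(-190)] / -33400 = +0.0006557
∂h/∂y = [(-130)·(-0.12) − (-145)·(+0.02)] / -33400 = -0.0005539
|∇h| = √(0.0006557² + -0.0005539²) = 0.0008583

0.00086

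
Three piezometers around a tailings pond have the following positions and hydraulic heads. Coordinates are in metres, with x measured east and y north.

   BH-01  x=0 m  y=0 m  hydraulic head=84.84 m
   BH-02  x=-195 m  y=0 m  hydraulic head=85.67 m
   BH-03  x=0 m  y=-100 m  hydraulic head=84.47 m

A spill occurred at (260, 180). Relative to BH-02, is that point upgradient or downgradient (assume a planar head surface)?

downgradient

∂h/∂x = (85.67 − 84.84) / (-195 − 0) = -0.004256
∂h/∂y = (84.47 − 84.84) / (-100 − 0) = +0.003700
Head at (260, 180) = 84.84 + (-0.004256)·(260) + (+0.003700)·(180) = 84.40 m.
That is lower than the 85.67 m at BH-02, so the point is downgradient.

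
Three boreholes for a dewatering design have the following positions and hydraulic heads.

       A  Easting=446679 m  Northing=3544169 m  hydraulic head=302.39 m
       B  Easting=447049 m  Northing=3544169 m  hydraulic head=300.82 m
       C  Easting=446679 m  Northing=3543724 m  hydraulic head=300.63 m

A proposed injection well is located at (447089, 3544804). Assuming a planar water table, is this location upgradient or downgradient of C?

∂h/∂x = (300.82 − 302.39) / (447049 − 446679) = -0.004243
∂h/∂y = (300.63 − 302.39) / (3543724 − 3544169) = +0.003955
Head at (447089, 3544804) = 302.39 + (-0.004243)·(410) + (+0.003955)·(635) = 303.16 m.
That is higher than the 300.63 m at C, so the point is upgradient.

upgradient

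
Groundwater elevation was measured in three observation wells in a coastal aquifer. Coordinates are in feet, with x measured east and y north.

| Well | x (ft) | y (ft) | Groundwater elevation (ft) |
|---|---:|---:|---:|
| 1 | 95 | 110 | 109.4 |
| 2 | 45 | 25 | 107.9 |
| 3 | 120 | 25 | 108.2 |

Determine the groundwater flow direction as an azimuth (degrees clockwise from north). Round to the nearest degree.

195°

Taking 1 as reference: 2−1 = (-50, -85, -1.5); 3−1 = (25, -85, -1.2).
Determinant of the coordinate differences = (-50)·(-85) − 25·(-85) = 6375.
∂h/∂x = [(-1.5)·(-85) − (-1.2)·(-85)] / 6375 = +0.004000
∂h/∂y = [(-50)·(-1.2) − 25·(-1.5)] / 6375 = +0.01529
Flow direction (−∇h) has components (-0.004000 E, -0.01529 N).
Azimuth = atan2(E, N) = atan2(-0.004000, -0.01529) = 194.7° ≈ 195°.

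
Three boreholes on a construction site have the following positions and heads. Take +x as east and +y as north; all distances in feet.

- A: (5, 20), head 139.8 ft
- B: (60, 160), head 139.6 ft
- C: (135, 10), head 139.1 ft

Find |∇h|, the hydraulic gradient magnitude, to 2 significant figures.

Taking A as reference: B−A = (55, 140, -0.2); C−A = (130, -10, -0.7).
Determinant of the coordinate differences = 55·(-10) − 130·140 = -18750.
∂h/∂x = [(-0.2)·(-10) − (-0.7)·140] / -18750 = -0.005333
∂h/∂y = [55·(-0.7) − 130·(-0.2)] / -18750 = +0.0006667
|∇h| = √(-0.005333² + 0.0006667²) = 0.005375

0.0054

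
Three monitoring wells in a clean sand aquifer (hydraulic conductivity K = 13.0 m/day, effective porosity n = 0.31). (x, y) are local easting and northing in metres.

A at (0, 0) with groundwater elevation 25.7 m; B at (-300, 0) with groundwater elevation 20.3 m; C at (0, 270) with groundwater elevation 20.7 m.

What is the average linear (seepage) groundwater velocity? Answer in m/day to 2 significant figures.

1.1 m/day

∂h/∂x = (20.3 − 25.7) / (-300 − 0) = +0.01800
∂h/∂y = (20.7 − 25.7) / (270 − 0) = -0.01852
|∇h| = √(0.01800² + -0.01852²) = 0.02583
Seepage velocity v = K·i/n = 13.0 × 0.02583 / 0.31 = 1.083 m/day.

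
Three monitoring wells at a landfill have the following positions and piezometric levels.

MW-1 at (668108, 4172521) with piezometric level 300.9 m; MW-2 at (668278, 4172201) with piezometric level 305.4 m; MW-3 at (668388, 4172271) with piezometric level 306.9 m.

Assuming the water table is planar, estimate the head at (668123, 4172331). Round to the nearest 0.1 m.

302.1 m

Three-point gradient (reference MW-1): Δ to MW-2 = (170, -320, +4.5), Δ to MW-3 = (280, -250, +6.0).
∂h/∂x = +0.01688, ∂h/∂y = -0.005096 (det = 47100).
h(668123, 4172331) = 300.9 + (+0.01688)·(15) + (-0.005096)·(-190) = 300.9 +0.253 +0.968 = 302.121 m.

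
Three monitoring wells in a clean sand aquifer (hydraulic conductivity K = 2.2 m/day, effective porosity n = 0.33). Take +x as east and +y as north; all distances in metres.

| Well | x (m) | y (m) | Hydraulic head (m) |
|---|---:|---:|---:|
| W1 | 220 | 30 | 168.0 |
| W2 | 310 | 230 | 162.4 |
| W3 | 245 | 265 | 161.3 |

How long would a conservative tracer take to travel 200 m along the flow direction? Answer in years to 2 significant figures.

Three-point gradient (reference W1): Δ to W2 = (90, 200, -5.6), Δ to W3 = (25, 235, -6.7).
∂h/∂x = +0.001486, ∂h/∂y = -0.02867 (det = 16150).
|∇h| = √(0.001486² + -0.02867²) = 0.02871
Seepage velocity v = K·i/n = 2.2 × 0.02871 / 0.33 = 0.1914 m/day.
t = 200 / 0.1914 = 1045 days = 2.86 years.

2.9 years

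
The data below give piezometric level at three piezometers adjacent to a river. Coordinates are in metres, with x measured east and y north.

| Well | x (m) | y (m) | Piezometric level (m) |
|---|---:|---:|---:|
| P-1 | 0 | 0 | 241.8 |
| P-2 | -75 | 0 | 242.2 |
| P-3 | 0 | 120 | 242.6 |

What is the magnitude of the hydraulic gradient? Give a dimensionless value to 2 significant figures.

0.0085

∂h/∂x = (242.2 − 241.8) / (-75 − 0) = -0.005333
∂h/∂y = (242.6 − 241.8) / (120 − 0) = +0.006667
|∇h| = √(-0.005333² + 0.006667²) = 0.008538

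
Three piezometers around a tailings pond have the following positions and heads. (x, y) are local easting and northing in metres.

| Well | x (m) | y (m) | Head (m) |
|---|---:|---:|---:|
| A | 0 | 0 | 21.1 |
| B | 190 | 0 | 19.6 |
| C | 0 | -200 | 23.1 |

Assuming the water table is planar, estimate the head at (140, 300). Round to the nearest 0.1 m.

17.0 m

∂h/∂x = (19.6 − 21.1) / (190 − 0) = -0.007895
∂h/∂y = (23.1 − 21.1) / (-200 − 0) = -0.01000
h(140, 300) = 21.1 + (-0.007895)·(140) + (-0.01000)·(300) = 21.1 -1.105 -3.000 = 16.995 m.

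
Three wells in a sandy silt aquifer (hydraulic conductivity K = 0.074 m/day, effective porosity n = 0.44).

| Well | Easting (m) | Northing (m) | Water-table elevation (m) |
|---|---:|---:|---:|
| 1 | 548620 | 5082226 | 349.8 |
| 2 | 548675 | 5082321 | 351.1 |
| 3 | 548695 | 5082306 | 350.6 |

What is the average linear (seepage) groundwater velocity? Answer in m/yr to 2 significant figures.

Taking 1 as reference: 2−1 = (55, 95, +1.3); 3−1 = (75, 80, +0.8).
Determinant of the coordinate differences = 55·80 − 75·95 = -2725.
∂h/∂x = [(+1.3)·80 − (+0.8)·95] / -2725 = -0.01028
∂h/∂y = [55·(+0.8) − 75·(+1.3)] / -2725 = +0.01963
|∇h| = √(-0.01028² + 0.01963²) = 0.02216
Seepage velocity v = K·i/n = 0.074 × 0.02216 / 0.44 = 0.003727 m/day = 1.361 m/yr.

1.4 m/yr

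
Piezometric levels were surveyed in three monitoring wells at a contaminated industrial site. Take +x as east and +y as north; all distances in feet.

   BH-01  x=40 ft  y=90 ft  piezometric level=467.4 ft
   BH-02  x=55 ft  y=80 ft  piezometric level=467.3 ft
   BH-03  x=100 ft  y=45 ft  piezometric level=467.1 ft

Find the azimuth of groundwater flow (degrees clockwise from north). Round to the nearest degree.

045°

Three-point gradient (reference BH-01): Δ to BH-02 = (15, -10, -0.1), Δ to BH-03 = (60, -45, -0.3).
∂h/∂x = -0.02000, ∂h/∂y = -0.02000 (det = -75).
Flow direction (−∇h) has components (+0.02000 E, +0.02000 N).
Azimuth = atan2(E, N) = atan2(+0.02000, +0.02000) = 45.0° ≈ 045°.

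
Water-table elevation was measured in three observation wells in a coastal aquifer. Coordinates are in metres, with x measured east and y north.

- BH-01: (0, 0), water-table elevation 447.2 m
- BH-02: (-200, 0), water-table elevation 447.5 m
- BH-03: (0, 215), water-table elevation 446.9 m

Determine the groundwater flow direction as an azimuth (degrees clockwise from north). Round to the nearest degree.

∂h/∂x = (447.5 − 447.2) / (-200 − 0) = -0.001500
∂h/∂y = (446.9 − 447.2) / (215 − 0) = -0.001395
Flow direction (−∇h) has components (+0.001500 E, +0.001395 N).
Azimuth = atan2(E, N) = atan2(+0.001500, +0.001395) = 47.1° ≈ 047°.

047°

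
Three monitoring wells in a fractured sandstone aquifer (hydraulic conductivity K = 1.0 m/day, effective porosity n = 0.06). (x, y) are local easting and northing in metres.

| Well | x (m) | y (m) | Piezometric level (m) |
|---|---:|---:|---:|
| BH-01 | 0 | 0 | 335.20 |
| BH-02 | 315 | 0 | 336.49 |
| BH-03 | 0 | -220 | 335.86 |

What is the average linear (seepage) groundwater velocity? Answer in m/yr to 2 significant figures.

∂h/∂x = (336.49 − 335.20) / (315 − 0) = +0.004095
∂h/∂y = (335.86 − 335.20) / (-220 − 0) = -0.003000
|∇h| = √(0.004095² + -0.003000²) = 0.005076
Seepage velocity v = K·i/n = 1.0 × 0.005076 / 0.06 = 0.0846 m/day = 30.9 m/yr.

31 m/yr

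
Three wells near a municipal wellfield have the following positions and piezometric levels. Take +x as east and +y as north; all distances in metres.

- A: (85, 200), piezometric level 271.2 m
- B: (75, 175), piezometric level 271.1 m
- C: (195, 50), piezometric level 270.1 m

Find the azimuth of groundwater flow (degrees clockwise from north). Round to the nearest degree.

150°

With h = a·x + b·y + c and A as origin, the differences give:
  (-10)·a + (-25)·b = -0.1
  110·a + (-150)·b = -1.1
Eliminate b (×(-150) and ×(-25), subtract): 4250·a = -12.50 → a = ∂h/∂x = -0.002941
Back-substitute: b = ∂h/∂y = +0.005176.
Flow direction (−∇h) has components (+0.002941 E, -0.005176 N).
Azimuth = atan2(E, N) = atan2(+0.002941, -0.005176) = 150.4° ≈ 150°.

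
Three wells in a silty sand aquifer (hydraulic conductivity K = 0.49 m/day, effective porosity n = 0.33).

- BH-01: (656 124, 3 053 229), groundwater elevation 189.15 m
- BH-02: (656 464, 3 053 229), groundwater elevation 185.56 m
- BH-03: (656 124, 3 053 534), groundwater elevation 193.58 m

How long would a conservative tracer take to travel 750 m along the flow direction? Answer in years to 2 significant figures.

77 years

∂h/∂x = (185.56 − 189.15) / (656464 − 656124) = -0.01056
∂h/∂y = (193.58 − 189.15) / (3053534 − 3053229) = +0.01452
|∇h| = √(-0.01056² + 0.01452²) = 0.01795
Seepage velocity v = K·i/n = 0.49 × 0.01795 / 0.33 = 0.02665 m/day.
t = 750 / 0.02665 = 2.814e+04 days = 77 years.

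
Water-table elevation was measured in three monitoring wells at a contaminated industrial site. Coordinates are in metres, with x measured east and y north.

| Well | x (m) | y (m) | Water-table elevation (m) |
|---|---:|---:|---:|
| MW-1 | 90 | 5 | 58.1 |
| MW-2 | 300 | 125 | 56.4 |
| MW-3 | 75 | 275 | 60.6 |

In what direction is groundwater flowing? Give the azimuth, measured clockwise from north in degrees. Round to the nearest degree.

Differences from MW-1: to MW-2 (Δx, Δy, Δh) = (210, 120, -1.7); to MW-3 = (-15, 270, +2.5).
Determinant of the coordinate differences = 210·270 − (-15)·120 = 58500.
∂h/∂x = [(-1.7)·270 − (+2.5)·120] / 58500 = -0.01297
∂h/∂y = [210·(+2.5) − (-15)·(-1.7)] / 58500 = +0.008538
Flow direction (−∇h) has components (+0.01297 E, -0.008538 N).
Azimuth = atan2(E, N) = atan2(+0.01297, -0.008538) = 123.3° ≈ 123°.

123°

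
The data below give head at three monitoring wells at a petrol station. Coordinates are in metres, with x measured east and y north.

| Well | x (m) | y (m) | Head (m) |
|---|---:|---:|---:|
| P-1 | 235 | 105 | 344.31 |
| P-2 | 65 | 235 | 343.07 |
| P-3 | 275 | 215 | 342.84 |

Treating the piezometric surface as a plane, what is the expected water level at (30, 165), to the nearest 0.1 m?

With h = a·x + b·y + c and P-1 as origin, the differences give:
  (-170)·a + 130·b = -1.24
  40·a + 110·b = -1.47
Eliminate b (×110 and ×130, subtract): -23900·a = 54.700 → a = ∂h/∂x = -0.002289
Back-substitute: b = ∂h/∂y = -0.01253.
h(30, 165) = 344.31 + (-0.002289)·(-205) + (-0.01253)·(60) = 344.31 +0.469 -0.752 = 344.027 m.

344.0 m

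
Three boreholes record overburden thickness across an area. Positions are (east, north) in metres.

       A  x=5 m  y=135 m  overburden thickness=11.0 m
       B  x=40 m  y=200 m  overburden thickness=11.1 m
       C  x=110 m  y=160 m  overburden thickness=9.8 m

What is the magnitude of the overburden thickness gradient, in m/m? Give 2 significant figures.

With d = a·x + b·y + c and A as origin, the differences give:
  35·a + 65·b = +0.1
  105·a + 25·b = -1.2
Eliminate b (×25 and ×65, subtract): -5950·a = 80.50 → a = ∂d/∂x = -0.01353
Back-substitute: b = ∂d/∂y = +0.008824.
|∇f| = √(-0.01353² + 0.008824²) = 0.01615 m/m

0.016 m/m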